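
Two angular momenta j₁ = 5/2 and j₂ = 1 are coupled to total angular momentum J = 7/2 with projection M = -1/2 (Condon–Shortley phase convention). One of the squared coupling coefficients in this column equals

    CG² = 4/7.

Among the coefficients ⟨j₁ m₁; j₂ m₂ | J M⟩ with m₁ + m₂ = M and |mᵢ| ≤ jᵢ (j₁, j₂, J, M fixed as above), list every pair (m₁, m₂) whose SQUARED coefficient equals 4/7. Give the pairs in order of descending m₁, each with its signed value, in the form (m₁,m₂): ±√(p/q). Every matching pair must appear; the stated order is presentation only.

(-1/2,0): +√(4/7)

Admissible pairs with m₁+m₂ = M = -1/2: (-3/2,1), (-1/2,0), (1/2,-1)
  (m₁,m₂)=(1/2,-1): CG² = 2/7, CG = +√(2/7)
  (m₁,m₂)=(-1/2,0): CG² = 4/7, CG = +√(4/7)   ← matches the target
  (m₁,m₂)=(-3/2,1): CG² = 1/7, CG = +√(1/7)
Pairs with CG² = 4/7: (-1/2,0): +√(4/7)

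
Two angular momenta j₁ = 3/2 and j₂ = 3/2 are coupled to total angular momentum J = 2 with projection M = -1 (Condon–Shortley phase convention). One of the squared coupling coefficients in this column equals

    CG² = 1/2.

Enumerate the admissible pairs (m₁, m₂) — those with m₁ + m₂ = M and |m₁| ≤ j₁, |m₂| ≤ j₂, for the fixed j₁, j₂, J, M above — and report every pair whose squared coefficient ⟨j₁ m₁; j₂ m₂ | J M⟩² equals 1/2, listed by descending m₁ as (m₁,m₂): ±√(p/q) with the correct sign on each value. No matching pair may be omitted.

Admissible pairs with m₁+m₂ = M = -1: (-3/2,1/2), (-1/2,-1/2), (1/2,-3/2)
  (m₁,m₂)=(1/2,-3/2): CG² = 1/2, CG = +√(1/2)   ← matches the target
  (m₁,m₂)=(-1/2,-1/2): CG² = 0/1, CG = 0
  (m₁,m₂)=(-3/2,1/2): CG² = 1/2, CG = −√(1/2)   ← matches the target
Pairs with CG² = 1/2: (1/2,-3/2): +√(1/2); (-3/2,1/2): −√(1/2)

(1/2,-3/2): +√(1/2); (-3/2,1/2): −√(1/2)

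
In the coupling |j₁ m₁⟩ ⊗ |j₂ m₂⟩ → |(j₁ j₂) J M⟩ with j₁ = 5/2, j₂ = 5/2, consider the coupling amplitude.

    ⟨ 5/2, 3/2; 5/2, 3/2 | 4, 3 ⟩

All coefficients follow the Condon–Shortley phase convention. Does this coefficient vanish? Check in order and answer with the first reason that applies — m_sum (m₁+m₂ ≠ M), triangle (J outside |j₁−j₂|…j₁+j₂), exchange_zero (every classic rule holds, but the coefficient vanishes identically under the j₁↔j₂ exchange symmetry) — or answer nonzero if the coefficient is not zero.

exchange_zero

m-sum: m₁+m₂ = 3/2+3/2 = 3, M = 3  ✓
triangle: |j₁−j₂| = 0 ≤ J = 4 ≤ j₁+j₂ = 5  ✓
exchange: j₁=j₂ and m₁=m₂, and (−1)^(j₁+j₂−J) = (−1)^1 = −1 forces ⟨j₁m₁;j₂m₂|JM⟩ = −⟨j₂m₂;j₁m₁|JM⟩ = −⟨j₁m₁;j₂m₂|JM⟩ ⇒ the coefficient vanishes identically
Racah sum check: Σ_k collapses to 0 ⇒ CG = 0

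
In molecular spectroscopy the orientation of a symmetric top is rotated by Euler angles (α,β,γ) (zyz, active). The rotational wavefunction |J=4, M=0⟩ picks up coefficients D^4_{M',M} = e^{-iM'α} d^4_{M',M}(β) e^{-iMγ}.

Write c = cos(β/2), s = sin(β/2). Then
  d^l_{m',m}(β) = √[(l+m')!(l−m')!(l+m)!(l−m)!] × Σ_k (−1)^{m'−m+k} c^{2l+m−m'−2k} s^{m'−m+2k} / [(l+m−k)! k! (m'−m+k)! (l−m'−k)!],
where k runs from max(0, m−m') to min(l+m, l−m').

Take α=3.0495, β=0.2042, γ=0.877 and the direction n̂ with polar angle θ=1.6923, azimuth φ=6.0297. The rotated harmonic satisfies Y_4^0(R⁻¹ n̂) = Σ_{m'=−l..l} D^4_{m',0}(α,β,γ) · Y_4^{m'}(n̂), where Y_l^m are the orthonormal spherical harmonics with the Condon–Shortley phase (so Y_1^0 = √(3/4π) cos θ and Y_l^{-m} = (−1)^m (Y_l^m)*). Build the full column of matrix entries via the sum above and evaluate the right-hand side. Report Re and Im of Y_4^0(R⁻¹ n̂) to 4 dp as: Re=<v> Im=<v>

Need the full column D^4_{m',0} for m'=−4..4 at α=3.0495, β=0.2042, γ=0.8770.
cos(β/2)=0.994792, sin(β/2)=0.101923
d^4_{-4,0}: single k=4 term ⇒ +0.000884;  D = +0.000825-0.000318i
d^4_{-3,0}: k∈[3..4] ⇒ +0.012205 -0.000128 = +0.012077;  D = -0.011619+0.003294i
d^4_{-2,0}: k∈[2..4] ⇒ +0.095512 -0.002674 +0.000011 = +0.092849;  D = +0.091278-0.017005i
d^4_{-1,0}: k∈[1..4] ⇒ +0.439453 -0.027678 +0.000291 -0.000001 = +0.412065;  D = -0.410319+0.037895i
d^4_{0,0}: k∈[0..4] ⇒ +0.959090 -0.161085 +0.003805 -0.000018 +0.000000 = +0.801792;  D = +0.801792+0.000000i
d^4_{1,0}: k∈[0..3] ⇒ -0.439453 +0.027678 -0.000291 +0.000001 = -0.412065;  D = +0.410319+0.037895i
d^4_{2,0}: k∈[0..2] ⇒ +0.095512 -0.002674 +0.000011 = +0.092849;  D = +0.091278+0.017005i
d^4_{3,0}: k∈[0..1] ⇒ -0.012205 +0.000128 = -0.012077;  D = +0.011619+0.003294i
d^4_{4,0}: single k=0 term ⇒ +0.000884;  D = +0.000825+0.000318i
Y_4^{m'}(θ=1.6923,φ=6.0297) and Σ D·Y over m':
  (+0.0008-0.0003i)·(+0.2271+0.3647i)  (-0.0116+0.0033i)·(-0.1075-0.1023i)  (+0.0913-0.0170i)·(-0.2585-0.1436i)  (-0.4103+0.0379i)·(+0.1596+0.0414i)  (+0.8018+0.0000i)·(+0.2715+0.0000i)  (+0.4103+0.0379i)·(-0.1596+0.0414i)  (+0.0913+0.0170i)·(-0.2585+0.1436i)  (+0.0116+0.0033i)·(+0.1075-0.1023i)  (+0.0008+0.0003i)·(+0.2271-0.3647i)
Y_4^0(R⁻¹ n̂) = +0.035282+0.000000i

Re=0.0353 Im=0.0000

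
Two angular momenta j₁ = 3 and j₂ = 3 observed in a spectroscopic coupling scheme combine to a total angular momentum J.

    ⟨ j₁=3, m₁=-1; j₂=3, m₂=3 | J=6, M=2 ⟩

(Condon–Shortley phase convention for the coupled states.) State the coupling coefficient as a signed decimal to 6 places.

+0.174078  (= +√(1/33))

triangle: 0!*6!*6!/13! = 518400/6227020800
(j±m)!: 2!*4!*6!*0!*8!*4! = 33443020800
prefactor² = (2J+1)*Δ*N² = 398131200/11
  k=0: +1/(0!*0!*4!*6!*2!*0!) = 1/34560
Σ = 1/34560  ⇒  CG² = 398131200/11*(1/34560)² = 1/33
CG = +√(1/33) = +0.174078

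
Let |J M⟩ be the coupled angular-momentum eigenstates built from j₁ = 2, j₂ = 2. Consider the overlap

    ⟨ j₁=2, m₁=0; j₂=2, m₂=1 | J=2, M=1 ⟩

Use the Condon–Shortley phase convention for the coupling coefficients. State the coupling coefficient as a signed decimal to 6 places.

-0.267261

j₁+j₂−J=2  J+j₁−j₂=2  J−j₁+j₂=2  j₁+j₂+J+1=7
(j₁±m₁, j₂±m₂, J±M) = (2,2,3,1,3,1)
P² = 8/7
sum k=1..2:
  [1] −1/2 = -1/2
  [2] +1/4 = 1/4
S = -1/4
C² = P²·S² = 1/14 ; C = -0.267261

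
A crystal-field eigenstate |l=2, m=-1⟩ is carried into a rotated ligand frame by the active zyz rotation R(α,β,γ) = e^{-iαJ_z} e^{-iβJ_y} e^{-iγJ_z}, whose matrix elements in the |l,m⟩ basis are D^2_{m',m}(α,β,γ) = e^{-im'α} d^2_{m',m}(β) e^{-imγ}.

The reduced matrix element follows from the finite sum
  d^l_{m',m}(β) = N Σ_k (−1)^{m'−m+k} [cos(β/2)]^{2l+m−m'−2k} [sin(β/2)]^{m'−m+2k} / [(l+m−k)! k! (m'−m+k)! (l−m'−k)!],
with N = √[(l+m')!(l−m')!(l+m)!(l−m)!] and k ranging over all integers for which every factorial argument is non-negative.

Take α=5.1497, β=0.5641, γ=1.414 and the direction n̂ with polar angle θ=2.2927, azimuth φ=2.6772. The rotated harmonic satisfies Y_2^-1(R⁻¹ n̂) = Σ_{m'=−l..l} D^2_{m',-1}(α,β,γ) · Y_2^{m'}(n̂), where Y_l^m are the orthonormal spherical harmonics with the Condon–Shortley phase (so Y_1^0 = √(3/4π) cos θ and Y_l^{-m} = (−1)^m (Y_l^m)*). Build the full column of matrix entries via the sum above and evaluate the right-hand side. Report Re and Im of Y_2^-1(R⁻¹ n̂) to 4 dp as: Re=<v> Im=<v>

Need the full column D^2_{m',-1} for m'=−2..2 at α=5.1497, β=0.5641, γ=1.4140.
cos(β/2)=0.960487, sin(β/2)=0.278325
d^2_{-2,-1}: single k=1 term ⇒ +0.493238;  D = +0.324427-0.371526i
d^2_{-1,-1}: k∈[0..1] ⇒ +0.851071 -0.214392 = +0.636679;  D = +0.611793+0.176265i
d^2_{0,-1}: k∈[0..1] ⇒ -0.604091 +0.050725 = -0.553366;  D = -0.086411-0.546578i
d^2_{1,-1}: k∈[0..1] ⇒ +0.214392 -0.006001 = +0.208392;  D = -0.172683+0.116651i
d^2_{2,-1}: single k=0 term ⇒ -0.041417;  D = +0.035537+0.021272i
Y_2^{m'}(θ=2.2927,φ=2.6772) and Σ D·Y over m':
  (+0.3244-0.3715i)·(+0.1303+0.1743i)  (+0.6118+0.1763i)·(+0.3426+0.1716i)  (-0.0864-0.5466i)·(+0.0978+0.0000i)  (-0.1727+0.1167i)·(-0.3426+0.1716i)  (+0.0355+0.0213i)·(+0.1303-0.1743i)
Y_2^-1(R⁻¹ n̂) = +0.325389+0.047042i

Re=0.3254 Im=0.0470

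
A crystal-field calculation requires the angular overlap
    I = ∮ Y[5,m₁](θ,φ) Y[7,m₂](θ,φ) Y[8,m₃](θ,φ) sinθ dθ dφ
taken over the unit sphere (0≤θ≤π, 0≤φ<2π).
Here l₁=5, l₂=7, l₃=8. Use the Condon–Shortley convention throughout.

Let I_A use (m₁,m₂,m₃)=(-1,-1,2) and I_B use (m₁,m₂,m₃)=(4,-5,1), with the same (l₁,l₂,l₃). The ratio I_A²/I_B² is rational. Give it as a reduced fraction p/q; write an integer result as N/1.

38809/58190

l's match ⇒ only the (l;m) 3-j factors differ between A and B.
A: triangle coeff Δ(5,7,8) = 1/814773960; Σ_t [0,4]: t=0:+1/298598400 t=1:−1/10368000 t=2:+1/3317760 t=3:−1/6531840 t=4:+1/92897280 = 197/2985984000; (3j)²=38809/5542680 [(5 7 8; -1 -1 2)], sign=+1
B: triangle coeff Δ(5,7,8) = 1/814773960; Σ_t [0,1]: t=0:+1/232243200 t=1:−1/1567641600 = 23/6270566400; (3j)²=529/50388 [(5 7 8; 4 -5 1)], sign=-1
I_A²/I_B² = (38809/5542680)/(529/50388) = 38809/58190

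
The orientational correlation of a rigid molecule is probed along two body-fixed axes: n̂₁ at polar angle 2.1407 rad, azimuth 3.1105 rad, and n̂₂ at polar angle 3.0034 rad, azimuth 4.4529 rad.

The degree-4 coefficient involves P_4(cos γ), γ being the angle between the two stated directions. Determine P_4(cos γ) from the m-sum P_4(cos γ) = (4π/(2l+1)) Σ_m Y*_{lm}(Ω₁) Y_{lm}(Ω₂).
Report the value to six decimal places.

-0.371491

Addition theorem: P_4(cos γ) = (4π/9) Σ_m Y*_{lm}(Ω₁) Y_{lm}(Ω₂), m = −4…4:
  term(m=-4) = (0.000022, 0.000028)   from Y*(Ω₁)=(0.220663, -0.027586), Y(Ω₂)=(0.000081, 0.000137)
  term(m=-3) = (-0.000827, 0.001011)   from Y*(Ω₁)=(0.401323, -0.037544), Y(Ω₂)=(-0.002276, 0.002307)
  term(m=-2) = (-0.008226, -0.004043)   from Y*(Ω₁)=(0.245628, -0.015294), Y(Ω₂)=(-0.032340, -0.018473)
  term(m=-1) = (-0.011687, 0.050277)   from Y*(Ω₁)=(-0.206687, 0.006429), Y(Ω₂)=(0.064049, -0.241261)
  term(m=+0) = (-0.224624, -0.000000)   from Y*(Ω₁)=(-0.292738, -0.000000), Y(Ω₂)=(0.767322, 0.000000)
  term(m=+1) = (-0.011687, -0.050277)   from Y*(Ω₁)=(0.206687, 0.006429), Y(Ω₂)=(-0.064049, -0.241261)
  term(m=+2) = (-0.008226, 0.004043)   from Y*(Ω₁)=(0.245628, 0.015294), Y(Ω₂)=(-0.032340, 0.018473)
  term(m=+3) = (-0.000827, -0.001011)   from Y*(Ω₁)=(-0.401323, -0.037544), Y(Ω₂)=(0.002276, 0.002307)
  term(m=+4) = (0.000022, -0.000028)   from Y*(Ω₁)=(0.220663, 0.027586), Y(Ω₂)=(0.000081, -0.000137)
Σ over m = (-0.266061, -0.000000); ×(4π/9) → (-0.371491, -0.000000). Real part: -0.371491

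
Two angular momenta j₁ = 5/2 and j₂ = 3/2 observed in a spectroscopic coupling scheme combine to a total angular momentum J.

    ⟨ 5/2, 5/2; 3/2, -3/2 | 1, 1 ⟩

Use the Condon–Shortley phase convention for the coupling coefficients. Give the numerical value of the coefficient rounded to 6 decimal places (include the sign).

j₁+j₂−J=3  J+j₁−j₂=2  J−j₁+j₂=0  j₁+j₂+J+1=6
(j₁±m₁, j₂±m₂, J±M) = (5,0,0,3,2,0)
P² = 72
sum k=0..0:
  [0] +1/12 = 1/12
S = 1/12
C² = P²·S² = 1/2 ; C = +0.707107

+√(1/2) ≈ +0.707107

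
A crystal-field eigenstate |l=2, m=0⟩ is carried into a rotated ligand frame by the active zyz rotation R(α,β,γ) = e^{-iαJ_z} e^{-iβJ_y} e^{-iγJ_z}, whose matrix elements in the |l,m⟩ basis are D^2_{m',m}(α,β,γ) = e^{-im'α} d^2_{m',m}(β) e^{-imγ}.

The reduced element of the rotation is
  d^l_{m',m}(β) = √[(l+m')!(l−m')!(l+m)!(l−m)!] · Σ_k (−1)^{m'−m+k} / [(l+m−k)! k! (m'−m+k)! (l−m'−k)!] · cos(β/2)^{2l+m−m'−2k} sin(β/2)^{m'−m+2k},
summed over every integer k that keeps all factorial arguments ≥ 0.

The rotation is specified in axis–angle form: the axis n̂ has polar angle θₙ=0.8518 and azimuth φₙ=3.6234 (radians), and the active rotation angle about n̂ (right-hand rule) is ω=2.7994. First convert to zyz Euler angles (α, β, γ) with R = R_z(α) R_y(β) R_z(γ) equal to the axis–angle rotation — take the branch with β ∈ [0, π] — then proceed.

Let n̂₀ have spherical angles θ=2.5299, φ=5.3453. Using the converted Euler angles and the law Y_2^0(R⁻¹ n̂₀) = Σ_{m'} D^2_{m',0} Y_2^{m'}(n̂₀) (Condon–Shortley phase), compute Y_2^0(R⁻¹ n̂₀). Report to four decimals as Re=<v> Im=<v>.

Re=-0.2955 Im=0.0000

Axis–angle → zyz. n̂ = (sinθₙcosφₙ, sinθₙsinφₙ, cosθₙ) = (-0.666805, -0.348679, +0.658630), ω = 2.7994.
R = I cosω + sinω [n̂]ₓ + (1−cosω) n̂n̂ᵀ gives
  R = [-0.078541, +0.230517, -0.969893; +0.672528, -0.705915, -0.222238; -0.735892, -0.669735, -0.099586]
β = atan2(√(R₁₃²+R₂₃²), R₃₃) = 1.670547; α = atan2(R₂₃, R₁₃) mod 2π = 3.366840; γ = atan2(R₃₂, −R₃₁) mod 2π = 5.544818
Need the full column D^2_{m',0} for m'=−2..2 at α=3.3668, β=1.6705, γ=5.5448.
cos(β/2)=0.670975, sin(β/2)=0.741480
d^2_{-2,0}: single k=2 term ⇒ +0.606299;  D = +0.545810+0.263990i
d^2_{-1,0}: k∈[1..2] ⇒ +0.548648 -0.670009 = -0.121361;  D = +0.118295+0.027106i
d^2_{0,0}: k∈[0..2] ⇒ +0.202687 -0.990083 +0.302272 = -0.485124;  D = -0.485124+0.000000i
d^2_{1,0}: k∈[0..1] ⇒ -0.548648 +0.670009 = +0.121361;  D = -0.118295+0.027106i
d^2_{2,0}: single k=0 term ⇒ +0.606299;  D = +0.545810-0.263990i
Y_2^{m'}(θ=2.5299,φ=5.3453) and Σ D·Y over m':
  (+0.5458+0.2640i)·(-0.0382+0.1215i)  (+0.1183+0.0271i)·(-0.2148-0.2928i)  (-0.4851+0.0000i)·(+0.3188+0.0000i)  (-0.1183+0.0271i)·(+0.2148-0.2928i)  (+0.5458-0.2640i)·(-0.0382-0.1215i)
Y_2^0(R⁻¹ n̂) = -0.295495+0.000000i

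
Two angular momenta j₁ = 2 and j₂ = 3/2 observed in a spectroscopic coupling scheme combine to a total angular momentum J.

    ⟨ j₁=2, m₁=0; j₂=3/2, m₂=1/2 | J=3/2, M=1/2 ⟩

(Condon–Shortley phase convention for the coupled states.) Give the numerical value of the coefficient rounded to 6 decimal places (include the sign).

√[4·2!2!1!/6! · 2!2!2!1!2!1!] = √(16/45)
  +(−1)^1/∏(1,1,1,1,1,0)! = -1  (running -1)
  +(−1)^2/∏(2,0,0,0,2,1)! = 1/4  (running -3/4)
⟨..|..⟩ = √(16/45)·(-3/4) = -0.447214

-0.447214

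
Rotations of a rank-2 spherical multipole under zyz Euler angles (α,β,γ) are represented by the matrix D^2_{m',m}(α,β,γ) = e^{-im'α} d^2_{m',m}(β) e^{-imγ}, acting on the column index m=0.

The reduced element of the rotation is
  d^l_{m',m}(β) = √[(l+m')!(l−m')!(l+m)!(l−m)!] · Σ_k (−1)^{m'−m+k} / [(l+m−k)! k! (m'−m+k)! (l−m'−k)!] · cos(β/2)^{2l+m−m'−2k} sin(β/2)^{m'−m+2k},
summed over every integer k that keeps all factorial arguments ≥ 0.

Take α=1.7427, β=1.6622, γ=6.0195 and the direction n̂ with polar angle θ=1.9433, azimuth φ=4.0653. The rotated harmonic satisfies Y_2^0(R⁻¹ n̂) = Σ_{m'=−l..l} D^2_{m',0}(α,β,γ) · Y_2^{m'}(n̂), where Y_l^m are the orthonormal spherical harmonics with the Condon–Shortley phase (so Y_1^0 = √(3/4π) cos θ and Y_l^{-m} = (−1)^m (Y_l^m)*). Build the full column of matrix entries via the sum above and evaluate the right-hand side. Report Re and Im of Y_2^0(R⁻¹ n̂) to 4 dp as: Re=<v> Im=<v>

Need the full column D^2_{m',0} for m'=−2..2 at α=1.7427, β=1.6622, γ=6.0195.
cos(β/2)=0.674064, sin(β/2)=0.738673
d^2_{-2,0}: single k=2 term ⇒ +0.607271;  D = -0.571732-0.204695i
d^2_{-1,0}: k∈[1..2] ⇒ +0.554154 -0.665478 = -0.111324;  D = +0.019043-0.109683i
d^2_{0,0}: k∈[0..2] ⇒ +0.206445 -0.991669 +0.297721 = -0.487503;  D = -0.487503+0.000000i
d^2_{1,0}: k∈[0..1] ⇒ -0.554154 +0.665478 = +0.111324;  D = -0.019043-0.109683i
d^2_{2,0}: single k=0 term ⇒ +0.607271;  D = -0.571732+0.204695i
Y_2^{m'}(θ=1.9433,φ=4.0653) and Σ D·Y over m':
  (-0.5717-0.2047i)·(-0.0915-0.3224i)  (+0.0190-0.1097i)·(+0.1579-0.2089i)  (-0.4875+0.0000i)·(-0.1901+0.0000i)  (-0.0190-0.1097i)·(-0.1579-0.2089i)  (-0.5717+0.2047i)·(-0.0915+0.3224i)
Y_2^0(R⁻¹ n̂) = +0.025509-0.000000i

Re=0.0255 Im=0.0000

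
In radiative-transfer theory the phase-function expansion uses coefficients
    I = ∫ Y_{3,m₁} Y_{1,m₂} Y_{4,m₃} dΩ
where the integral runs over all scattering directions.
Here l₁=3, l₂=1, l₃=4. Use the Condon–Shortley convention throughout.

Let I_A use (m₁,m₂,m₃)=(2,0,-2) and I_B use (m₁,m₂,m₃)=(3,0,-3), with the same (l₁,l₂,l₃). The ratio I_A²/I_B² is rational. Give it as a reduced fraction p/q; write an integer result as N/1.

Shared (l₁,l₂,l₃)=(3,1,4): N and (l;000)² cancel in I_A²/I_B².
A: Δ = 0!·6!·2!/9! = 1/252; Racah Σ t=0..0: t=0:+1/120 = 1/120; ⇒ 3j(3 1 4; 2 0 -2)² = 1/21, sgn +1
B: Δ = 0!·6!·2!/9! = 1/252; Racah Σ t=0..0: t=0:+1/720 = 1/720; ⇒ 3j(3 1 4; 3 0 -3)² = 1/36, sgn -1
I_A²/I_B² = (1/21)/(1/36) = 12/7

12/7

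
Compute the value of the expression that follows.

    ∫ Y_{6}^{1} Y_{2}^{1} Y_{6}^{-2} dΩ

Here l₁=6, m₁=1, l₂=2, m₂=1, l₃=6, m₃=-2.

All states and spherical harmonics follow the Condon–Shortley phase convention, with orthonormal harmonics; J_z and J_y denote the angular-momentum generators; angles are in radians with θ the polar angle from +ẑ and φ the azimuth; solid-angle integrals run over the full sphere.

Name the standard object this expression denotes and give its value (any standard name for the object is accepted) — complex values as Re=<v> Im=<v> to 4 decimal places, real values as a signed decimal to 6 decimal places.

This is a Gaunt coefficient — the integral of a triple product of spherical harmonics over the sphere.
Rules hold: Σm=0, L=14 even, 4≤6≤8.
N = 13·5·13 = 845
Δ = 2!·10!·2!/15! = 1/90090
Racah Σ t=0..2: t=0:+1/69120 t=1:−1/14400 t=2:+1/69120 = -7/172800
⇒ 3j(6 2 6; 0 0 0)² = 14/715, sgn -1
Racah Σ t=1..2: t=1:−1/34560 t=2:+1/60480 = -1/80640
⇒ 3j(6 2 6; 1 1 -2)² = 6/1001, sgn -1
4πI² = N·(3j₀)²·(3jₘ)² = 12/121
I = +1·√(0.0991736/4π) = 0.08883682

Gaunt coefficient, +0.088837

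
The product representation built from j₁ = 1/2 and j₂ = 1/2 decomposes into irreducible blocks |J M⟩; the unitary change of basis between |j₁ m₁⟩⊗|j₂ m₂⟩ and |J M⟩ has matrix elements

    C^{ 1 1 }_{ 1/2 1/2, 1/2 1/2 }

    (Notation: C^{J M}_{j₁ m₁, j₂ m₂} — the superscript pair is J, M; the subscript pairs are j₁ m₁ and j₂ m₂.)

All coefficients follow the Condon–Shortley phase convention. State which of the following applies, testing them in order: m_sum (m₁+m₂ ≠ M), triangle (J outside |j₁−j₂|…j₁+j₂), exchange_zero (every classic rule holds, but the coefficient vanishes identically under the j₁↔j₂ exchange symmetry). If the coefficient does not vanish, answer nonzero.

nonzero

m-sum: m₁+m₂ = 1/2+1/2 = 1, M = 1  ✓
triangle: |j₁−j₂| = 0 ≤ J = 1 ≤ j₁+j₂ = 1  ✓
exchange: j₁=j₂, m₁=m₂ with (−1)^(j₁+j₂−J) = (−1)^0 = +1 — symmetry imposes no zero
value check: CG = +1 = +1.000000 ≠ 0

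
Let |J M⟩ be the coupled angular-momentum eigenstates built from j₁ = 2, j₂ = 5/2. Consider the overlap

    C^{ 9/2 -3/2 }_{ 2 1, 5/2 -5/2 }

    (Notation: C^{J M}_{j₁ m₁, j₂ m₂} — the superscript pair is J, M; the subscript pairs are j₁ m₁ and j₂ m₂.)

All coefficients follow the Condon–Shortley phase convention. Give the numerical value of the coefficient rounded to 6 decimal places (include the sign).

j₁+j₂−J=0  J+j₁−j₂=4  J−j₁+j₂=5  j₁+j₂+J+1=10
(j₁±m₁, j₂±m₂, J±M) = (3,1,0,5,3,6)
P² = 172800/7
sum k=0..0:
  [0] +1/720 = 1/720
S = 1/720
C² = P²·S² = 1/21 ; C = +0.218218

+√(1/21) = +0.218218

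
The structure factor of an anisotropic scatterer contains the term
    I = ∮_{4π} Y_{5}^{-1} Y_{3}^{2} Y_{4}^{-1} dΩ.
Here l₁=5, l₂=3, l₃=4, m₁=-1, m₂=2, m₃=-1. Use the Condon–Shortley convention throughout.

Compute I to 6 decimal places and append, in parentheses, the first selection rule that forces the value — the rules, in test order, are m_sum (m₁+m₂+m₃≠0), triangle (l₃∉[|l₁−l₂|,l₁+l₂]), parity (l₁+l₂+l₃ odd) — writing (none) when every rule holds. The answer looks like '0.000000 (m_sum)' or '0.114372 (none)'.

0.138239 (none)

m-sum 0 ✓  L=12 even ✓  2≤4≤8 ✓
Π(2lᵢ+1) = 11×7×9 = 693
triangle coeff Δ(5,3,4) = 1/180180
Σ_t [1,3]: t=1:−1/576 t=2:+1/144 t=3:−1/576 = 1/288
(3j)²=20/1001 [(5 3 4; 0 0 0)], sign=+1
Σ_t [3,4]: t=3:−1/432 t=4:+1/1152 = -5/3456
(3j)²=625/36036 [(5 3 4; -1 2 -1)], sign=+1
⇒ 4πI² = 3125/13013
I = (+1)√(3125/13013/(4π)) = 0.13823925
No selection rule forces the value: the integral is nonzero (none).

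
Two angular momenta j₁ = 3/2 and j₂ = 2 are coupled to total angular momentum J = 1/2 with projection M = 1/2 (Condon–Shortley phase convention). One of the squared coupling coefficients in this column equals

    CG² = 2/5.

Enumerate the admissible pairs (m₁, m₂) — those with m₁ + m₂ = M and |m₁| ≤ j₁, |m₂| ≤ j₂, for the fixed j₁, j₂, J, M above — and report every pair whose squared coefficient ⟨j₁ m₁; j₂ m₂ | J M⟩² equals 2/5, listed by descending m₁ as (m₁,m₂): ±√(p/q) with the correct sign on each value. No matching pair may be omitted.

(-3/2,2): −√(2/5)

Admissible pairs with m₁+m₂ = M = 1/2: (-3/2,2), (-1/2,1), (1/2,0), (3/2,-1)
  (m₁,m₂)=(3/2,-1): CG² = 1/10, CG = +√(1/10)
  (m₁,m₂)=(1/2,0): CG² = 1/5, CG = −√(1/5)
  (m₁,m₂)=(-1/2,1): CG² = 3/10, CG = +√(3/10)
  (m₁,m₂)=(-3/2,2): CG² = 2/5, CG = −√(2/5)   ← matches the target
Pairs with CG² = 2/5: (-3/2,2): −√(2/5)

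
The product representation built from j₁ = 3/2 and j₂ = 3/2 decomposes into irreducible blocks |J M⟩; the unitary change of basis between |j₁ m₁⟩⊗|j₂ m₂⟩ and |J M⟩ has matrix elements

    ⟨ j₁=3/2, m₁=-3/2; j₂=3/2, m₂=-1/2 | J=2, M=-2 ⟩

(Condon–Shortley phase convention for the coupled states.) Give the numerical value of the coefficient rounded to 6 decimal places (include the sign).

triangle: 1!*2!*2!/6! = 4/720
(j±m)!: 0!*3!*1!*2!*0!*4! = 288
prefactor² = (2J+1)*Δ*N² = 8
  k=1: −1/(1!*0!*2!*0!*0!*2!) = -1/4
Σ = -1/4  ⇒  CG² = 8*(-1/4)² = 1/2
CG = −√(1/2) = -0.707107

−√(1/2) = -0.707107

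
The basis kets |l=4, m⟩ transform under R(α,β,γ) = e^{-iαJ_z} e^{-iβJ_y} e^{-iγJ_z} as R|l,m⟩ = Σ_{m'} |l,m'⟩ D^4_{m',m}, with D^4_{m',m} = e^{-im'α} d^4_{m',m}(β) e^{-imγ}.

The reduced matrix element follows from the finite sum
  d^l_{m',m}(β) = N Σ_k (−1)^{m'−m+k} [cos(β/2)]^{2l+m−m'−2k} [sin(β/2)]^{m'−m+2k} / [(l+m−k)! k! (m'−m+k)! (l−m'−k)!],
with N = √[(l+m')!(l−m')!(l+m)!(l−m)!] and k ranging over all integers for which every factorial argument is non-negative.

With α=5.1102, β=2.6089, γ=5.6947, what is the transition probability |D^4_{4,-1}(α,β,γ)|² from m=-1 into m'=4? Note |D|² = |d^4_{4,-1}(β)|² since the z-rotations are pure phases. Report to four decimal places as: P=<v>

P=0.0130

Split into d^4_{4,-1}(β=2.6089) × two z-phases.
With c≡cos(β/2)=0.263208 and s≡sin(β/2)=0.964739, N=[40320·1·6·120]^{1/2}=5387.986637
Admissible k: 0..0 (factorial args all ≥0)
  k=0: (−1)^5·5387.9866/(720)·0.2632^3·0.9647^5 = -0.114036
d^4_{4,-1}(2.6089) = -0.114036
|D^4_{4,-1}|² = |d^4_{4,-1}(β)|² = (-0.114036)² = 0.013004 (the z-rotation phases have unit modulus)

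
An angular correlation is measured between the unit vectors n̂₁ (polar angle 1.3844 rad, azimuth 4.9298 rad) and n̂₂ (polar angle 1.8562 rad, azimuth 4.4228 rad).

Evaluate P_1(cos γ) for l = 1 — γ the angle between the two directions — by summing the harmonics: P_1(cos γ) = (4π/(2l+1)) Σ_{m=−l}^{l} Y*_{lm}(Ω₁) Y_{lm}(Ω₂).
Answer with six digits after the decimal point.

Summing Y*_{l m}(θ₁,φ₁)·Y_{l m}(θ₂,φ₂) over m ∈ [−1, 1]; prefactor 4π/(2·1+1) = 4.188790:
  term(m=-1) = (0.098395, 0.054651)   from Y*(Ω₁)=(0.073233, -0.331517), Y(Ω₂)=(-0.094668, 0.317714)
  term(m=+0) = (-0.012456, 0.000000)   from Y*(Ω₁)=(0.090547, -0.000000), Y(Ω₂)=(-0.137564, 0.000000)
  term(m=+1) = (0.098395, -0.054651)   from Y*(Ω₁)=(-0.073233, -0.331517), Y(Ω₂)=(0.094668, 0.317714)
Accumulated sum (0.184334, 0.000000); after 4π/(2l+1) scaling, (0.772136, 0.000000) ⇒ P_1 = 0.772136

0.772136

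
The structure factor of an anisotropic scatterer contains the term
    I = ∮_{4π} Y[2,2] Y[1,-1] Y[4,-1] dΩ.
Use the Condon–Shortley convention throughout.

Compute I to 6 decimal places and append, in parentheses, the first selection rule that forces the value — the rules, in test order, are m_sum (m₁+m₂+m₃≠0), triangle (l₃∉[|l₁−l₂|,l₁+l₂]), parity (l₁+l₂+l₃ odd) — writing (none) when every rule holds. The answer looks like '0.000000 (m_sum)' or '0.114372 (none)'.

|2−1|≤4≤2+1 violated ⇒ I = 0

0.000000 (triangle)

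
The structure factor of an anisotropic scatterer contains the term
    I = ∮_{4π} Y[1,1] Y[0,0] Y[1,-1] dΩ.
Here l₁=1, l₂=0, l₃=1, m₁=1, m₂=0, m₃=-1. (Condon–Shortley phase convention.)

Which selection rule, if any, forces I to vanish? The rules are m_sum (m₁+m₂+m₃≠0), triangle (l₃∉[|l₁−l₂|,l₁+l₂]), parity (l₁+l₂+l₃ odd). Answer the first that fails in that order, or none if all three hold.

azimuthal sum: 1 + 0 − 1 = 0  ✓
1 ≤ 1 ≤ 1 (triangle on l)  ✓
L = 1 + 0 + 1 = 2 (even)  ✓

none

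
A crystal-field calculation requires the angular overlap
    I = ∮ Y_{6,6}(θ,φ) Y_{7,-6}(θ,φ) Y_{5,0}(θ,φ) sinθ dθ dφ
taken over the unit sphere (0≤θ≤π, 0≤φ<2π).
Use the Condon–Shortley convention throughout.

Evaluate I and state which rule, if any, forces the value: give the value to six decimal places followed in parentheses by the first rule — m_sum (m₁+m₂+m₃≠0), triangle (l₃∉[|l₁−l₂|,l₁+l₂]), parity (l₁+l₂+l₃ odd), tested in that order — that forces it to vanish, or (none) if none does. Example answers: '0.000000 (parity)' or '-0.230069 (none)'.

Rules hold: Σm=0, L=18 even, 1≤5≤13.
N = 13·15·11 = 2145
Δ = 8!·4!·6!/19! = 1/174594420
Racah Σ t=2..6: t=2:+1/4147200 t=3:−1/207360 t=4:+1/82944 t=5:−1/207360 t=6:+1/4147200 = 1/345600
⇒ 3j(6 7 5; 0 0 0)² = 420/46189, sgn -1
Racah Σ t=0..0: t=0:+1/116121600 = 1/116121600
⇒ 3j(6 7 5; 6 -6 0)² = 165/9044, sgn -1
4πI² = N·(3j₀)²·(3jₘ)² = 37125/104329
I = +1·√(0.355845/4π) = 0.16827739
No selection rule forces the value: the integral is nonzero (none).

0.168277 (none)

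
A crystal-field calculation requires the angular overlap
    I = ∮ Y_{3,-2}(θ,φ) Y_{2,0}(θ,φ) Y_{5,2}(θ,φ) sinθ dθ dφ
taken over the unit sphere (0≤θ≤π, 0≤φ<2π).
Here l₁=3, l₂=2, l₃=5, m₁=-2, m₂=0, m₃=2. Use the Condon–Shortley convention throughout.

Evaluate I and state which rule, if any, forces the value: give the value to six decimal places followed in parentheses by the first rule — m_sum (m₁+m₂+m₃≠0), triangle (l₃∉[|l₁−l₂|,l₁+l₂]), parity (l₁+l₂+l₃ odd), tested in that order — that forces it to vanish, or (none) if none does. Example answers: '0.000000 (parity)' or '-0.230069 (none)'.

Checks pass: Σm=0; 10 even; l₃=5∈[1,5].
(2·3+1)(2·2+1)(2·5+1) = 385
Δ: 0! 6! 4! / 11! → 1/2310
sum: t=0:+1/144 = 1/144
3j²(3 2 5; 0 0 0) = Δ·Π!·Σ² = 10/231  (sign -1)
sum: t=0:+1/480 = 1/480
3j²(3 2 5; -2 0 2) = Δ·Π!·Σ² = 3/110  (sign -1)
combine: 4πI² = 385·10/231·3/110 = 5/11
take √, sign +1: I = 0.19018827
No selection rule forces the value: the integral is nonzero (none).

0.190188 (none)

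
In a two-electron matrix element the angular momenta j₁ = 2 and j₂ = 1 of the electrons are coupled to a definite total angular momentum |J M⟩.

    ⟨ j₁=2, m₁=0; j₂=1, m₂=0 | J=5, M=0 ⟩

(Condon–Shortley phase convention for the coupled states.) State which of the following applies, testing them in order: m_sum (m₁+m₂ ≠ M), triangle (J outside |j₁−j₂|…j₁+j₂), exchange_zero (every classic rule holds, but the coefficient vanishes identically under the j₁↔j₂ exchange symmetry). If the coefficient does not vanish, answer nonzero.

triangle

m-sum: m₁+m₂ = 0+0 = 0, M = 0  ✓
triangle: need |j₁−j₂| ≤ J ≤ j₁+j₂, i.e. J ∈ [1, 3]; J = 5 is outside ✗ ⇒ coefficient is 0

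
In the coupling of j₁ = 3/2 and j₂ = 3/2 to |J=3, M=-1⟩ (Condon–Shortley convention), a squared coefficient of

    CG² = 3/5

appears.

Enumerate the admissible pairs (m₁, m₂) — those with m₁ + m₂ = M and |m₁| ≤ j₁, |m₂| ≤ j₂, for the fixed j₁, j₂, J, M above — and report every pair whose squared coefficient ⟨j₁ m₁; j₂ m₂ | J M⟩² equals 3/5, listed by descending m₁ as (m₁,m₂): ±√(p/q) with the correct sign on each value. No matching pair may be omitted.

(-1/2,-1/2): +√(3/5)

Admissible pairs with m₁+m₂ = M = -1: (-3/2,1/2), (-1/2,-1/2), (1/2,-3/2)
  (m₁,m₂)=(1/2,-3/2): CG² = 1/5, CG = +√(1/5)
  (m₁,m₂)=(-1/2,-1/2): CG² = 3/5, CG = +√(3/5)   ← matches the target
  (m₁,m₂)=(-3/2,1/2): CG² = 1/5, CG = +√(1/5)
Pairs with CG² = 3/5: (-1/2,-1/2): +√(3/5)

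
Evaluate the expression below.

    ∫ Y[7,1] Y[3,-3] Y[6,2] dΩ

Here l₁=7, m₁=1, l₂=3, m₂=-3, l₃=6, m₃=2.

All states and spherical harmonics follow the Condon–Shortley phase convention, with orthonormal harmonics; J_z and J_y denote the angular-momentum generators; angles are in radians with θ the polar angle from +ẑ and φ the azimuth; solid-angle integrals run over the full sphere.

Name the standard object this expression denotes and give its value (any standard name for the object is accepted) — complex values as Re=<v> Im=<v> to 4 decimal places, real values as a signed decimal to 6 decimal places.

This is a Gaunt coefficient — the integral of a triple product of spherical harmonics over the sphere.
Checks pass: Σm=0; 16 even; l₃=6∈[4,10].
(2·7+1)(2·3+1)(2·6+1) = 1365
Δ: 4! 10! 2! / 17! → 1/2042040
sum: t=1:−1/207360 t=2:+1/57600 t=3:−1/207360 = 1/129600
3j²(7 3 6; 0 0 0) = Δ·Π!·Σ² = 168/12155  (sign +1)
sum: t=0:+1/829440 = 1/829440
3j²(7 3 6; 1 -3 2) = Δ·Π!·Σ² = 35/2431  (sign +1)
combine: 4πI² = 1365·168/12155·35/2431 = 123480/454597
take √, sign +1: I = 0.14702124

Gaunt coefficient, +0.147021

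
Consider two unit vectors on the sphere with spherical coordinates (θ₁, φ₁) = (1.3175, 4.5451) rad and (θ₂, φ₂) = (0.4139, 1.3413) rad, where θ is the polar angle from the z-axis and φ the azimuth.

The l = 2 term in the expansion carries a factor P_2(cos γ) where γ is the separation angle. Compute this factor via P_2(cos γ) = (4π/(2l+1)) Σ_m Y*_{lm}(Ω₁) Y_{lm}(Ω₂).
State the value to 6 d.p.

-0.462002

Summing Y*_{l m}(θ₁,φ₁)·Y_{l m}(θ₂,φ₂) over m ∈ [−2, 2]; prefactor 4π/(2·2+1) = 2.513274:
  m=-2: (-0.341943+0.118876i) × (-0.056014-0.027682i) = +0.022444+0.002807i  (running Σ = +0.022444+0.002807i)
  m=-1: (-0.031207-0.184804i) × (+0.064713-0.277011i) = -0.053212-0.003314i  (running Σ = -0.030768-0.000508i)
  m=0: (-0.255973-0.000000i) × (+0.477738+0.000000i) = -0.122288-0.000000i  (running Σ = -0.153056-0.000508i)
  m=1: (+0.031207-0.184804i) × (-0.064713-0.277011i) = -0.053212+0.003314i  (running Σ = -0.206269+0.002807i)
  m=2: (-0.341943-0.118876i) × (-0.056014+0.027682i) = +0.022444-0.002807i  (running Σ = -0.183825+0.000000i)
Total Σ_m = -0.183825+0.000000i. Multiply by 2.513274: -0.462002+0.000000i. P_2(cos γ) = -0.462002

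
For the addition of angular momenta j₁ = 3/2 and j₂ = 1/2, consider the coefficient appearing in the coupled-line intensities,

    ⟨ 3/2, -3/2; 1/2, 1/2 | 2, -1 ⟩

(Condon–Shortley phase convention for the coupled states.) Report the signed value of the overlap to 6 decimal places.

j₁+j₂−J=0  J+j₁−j₂=3  J−j₁+j₂=1  j₁+j₂+J+1=5
(j₁±m₁, j₂±m₂, J±M) = (0,3,1,0,1,3)
P² = 9
sum k=0..0:
  [0] +1/6 = 1/6
S = 1/6
C² = P²·S² = 1/4 ; C = +0.500000

+0.500000  (= +√(1/4))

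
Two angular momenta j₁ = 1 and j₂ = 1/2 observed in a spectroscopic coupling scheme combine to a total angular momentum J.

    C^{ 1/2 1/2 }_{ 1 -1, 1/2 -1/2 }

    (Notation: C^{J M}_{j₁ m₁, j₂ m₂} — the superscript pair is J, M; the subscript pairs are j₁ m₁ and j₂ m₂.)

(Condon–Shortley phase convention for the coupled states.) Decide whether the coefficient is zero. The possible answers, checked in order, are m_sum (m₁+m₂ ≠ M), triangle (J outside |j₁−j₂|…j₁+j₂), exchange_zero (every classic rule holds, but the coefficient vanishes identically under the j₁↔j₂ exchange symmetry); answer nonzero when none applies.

m-sum: m₁+m₂ = -1+(-1/2) = -3/2, M = 1/2  ✗ ⇒ coefficient is 0

m_sum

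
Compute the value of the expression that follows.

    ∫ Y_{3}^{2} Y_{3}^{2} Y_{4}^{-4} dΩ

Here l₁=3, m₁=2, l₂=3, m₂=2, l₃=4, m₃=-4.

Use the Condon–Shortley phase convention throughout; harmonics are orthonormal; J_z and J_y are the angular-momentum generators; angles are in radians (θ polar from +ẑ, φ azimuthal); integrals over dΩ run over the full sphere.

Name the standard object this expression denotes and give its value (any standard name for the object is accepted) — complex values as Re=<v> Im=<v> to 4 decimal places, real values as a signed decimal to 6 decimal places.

This is a Gaunt coefficient — the integral of a triple product of spherical harmonics over the sphere.
Rules hold: Σm=0, L=10 even, 0≤4≤6.
N = 7·7·9 = 441
Δ = 2!·4!·4!/11! = 1/34650
Racah Σ t=0..2: t=0:+1/72 t=1:−1/16 t=2:+1/72 = -5/144
⇒ 3j(3 3 4; 0 0 0)² = 2/77, sgn -1
Racah Σ t=1..1: t=1:−1/576 = -1/576
⇒ 3j(3 3 4; 2 2 -4)² = 5/99, sgn -1
4πI² = N·(3j₀)²·(3jₘ)² = 70/121
I = +1·√(0.578512/4π) = 0.21456131

Gaunt coefficient, +0.214561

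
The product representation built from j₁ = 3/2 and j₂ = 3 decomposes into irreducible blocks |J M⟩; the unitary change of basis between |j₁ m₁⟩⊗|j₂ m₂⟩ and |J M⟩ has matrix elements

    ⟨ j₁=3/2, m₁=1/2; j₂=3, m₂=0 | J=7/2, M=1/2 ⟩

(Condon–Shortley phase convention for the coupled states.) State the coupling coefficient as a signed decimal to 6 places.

+0.308607  (= +√(2/21))

j₁+j₂−J=1  J+j₁−j₂=2  J−j₁+j₂=5  j₁+j₂+J+1=9
(j₁±m₁, j₂±m₂, J±M) = (2,1,3,3,4,3)
P² = 384/7
sum k=0..1:
  [0] +1/12 = 1/12
  [1] −1/24 = -1/24
S = 1/24
C² = P²·S² = 2/21 ; C = +0.308607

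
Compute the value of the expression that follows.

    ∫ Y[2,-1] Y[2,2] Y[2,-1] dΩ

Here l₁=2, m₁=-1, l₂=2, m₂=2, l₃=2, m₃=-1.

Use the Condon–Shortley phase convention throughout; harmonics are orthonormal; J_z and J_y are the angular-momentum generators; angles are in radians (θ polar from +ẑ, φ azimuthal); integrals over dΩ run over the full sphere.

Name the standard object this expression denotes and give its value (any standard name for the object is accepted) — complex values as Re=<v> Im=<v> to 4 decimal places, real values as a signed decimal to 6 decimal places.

This is a Gaunt coefficient — the integral of a triple product of spherical harmonics over the sphere.
m-sum 0 ✓  L=6 even ✓  0≤2≤4 ✓
Π(2lᵢ+1) = 5×5×5 = 125
triangle coeff Δ(2,2,2) = 1/630
Σ_t [0,2]: t=0:+1/8 t=1:−1/1 t=2:+1/8 = -3/4
(3j)²=2/35 [(2 2 2; 0 0 0)], sign=-1
Σ_t [2,2]: t=2:+1/4 = 1/4
(3j)²=3/35 [(2 2 2; -1 2 -1)], sign=-1
⇒ 4πI² = 30/49
I = (+1)√(30/49/(4π)) = 0.22072812

Gaunt coefficient, +0.220728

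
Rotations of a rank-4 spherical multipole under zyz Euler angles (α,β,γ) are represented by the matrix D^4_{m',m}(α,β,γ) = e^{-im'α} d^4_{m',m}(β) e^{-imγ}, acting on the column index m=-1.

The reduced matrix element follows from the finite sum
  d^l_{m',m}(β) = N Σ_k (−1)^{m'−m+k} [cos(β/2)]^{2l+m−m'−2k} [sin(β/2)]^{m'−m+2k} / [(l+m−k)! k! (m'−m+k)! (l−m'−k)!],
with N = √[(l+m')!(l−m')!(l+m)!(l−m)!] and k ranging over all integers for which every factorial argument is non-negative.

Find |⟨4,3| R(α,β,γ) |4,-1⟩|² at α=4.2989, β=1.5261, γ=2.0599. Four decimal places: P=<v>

P=0.1381

First d^4_{3,-1}(β=1.5261), then the phase factors e^{-i(3)α} and e^{-i(-1)γ}:
c=cos(1.526100/2)=0.722731, s=sin(1.526100/2)=0.691129; N=√[5040·1·6·120]=1904.940944
k∈{0,1} keeps every argument non-negative
  k=0: (−1)^4·1904.9409/(144)·0.7227^4·0.6911^4 = +0.823499
  k=1: (−1)^5·1904.9409/(240)·0.7227^2·0.6911^6 = -0.451834
d^4_{3,-1}(1.5261) = +0.823499 -0.451834 = +0.371665
|D^4_{3,-1}|² = |d^4_{3,-1}(β)|² = (+0.371665)² = 0.138135 (the z-rotation phases have unit modulus)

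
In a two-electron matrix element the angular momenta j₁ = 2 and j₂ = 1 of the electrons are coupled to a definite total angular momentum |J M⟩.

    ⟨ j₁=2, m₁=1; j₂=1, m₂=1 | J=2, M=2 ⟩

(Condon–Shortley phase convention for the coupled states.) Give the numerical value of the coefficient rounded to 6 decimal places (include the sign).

j₁+j₂−J=1  J+j₁−j₂=3  J−j₁+j₂=1  j₁+j₂+J+1=6
(j₁±m₁, j₂±m₂, J±M) = (3,1,2,0,4,0)
P² = 12
sum k=1..1:
  [1] −1/6 = -1/6
S = -1/6
C² = P²·S² = 1/3 ; C = -0.577350

-0.577350  (= −√(1/3))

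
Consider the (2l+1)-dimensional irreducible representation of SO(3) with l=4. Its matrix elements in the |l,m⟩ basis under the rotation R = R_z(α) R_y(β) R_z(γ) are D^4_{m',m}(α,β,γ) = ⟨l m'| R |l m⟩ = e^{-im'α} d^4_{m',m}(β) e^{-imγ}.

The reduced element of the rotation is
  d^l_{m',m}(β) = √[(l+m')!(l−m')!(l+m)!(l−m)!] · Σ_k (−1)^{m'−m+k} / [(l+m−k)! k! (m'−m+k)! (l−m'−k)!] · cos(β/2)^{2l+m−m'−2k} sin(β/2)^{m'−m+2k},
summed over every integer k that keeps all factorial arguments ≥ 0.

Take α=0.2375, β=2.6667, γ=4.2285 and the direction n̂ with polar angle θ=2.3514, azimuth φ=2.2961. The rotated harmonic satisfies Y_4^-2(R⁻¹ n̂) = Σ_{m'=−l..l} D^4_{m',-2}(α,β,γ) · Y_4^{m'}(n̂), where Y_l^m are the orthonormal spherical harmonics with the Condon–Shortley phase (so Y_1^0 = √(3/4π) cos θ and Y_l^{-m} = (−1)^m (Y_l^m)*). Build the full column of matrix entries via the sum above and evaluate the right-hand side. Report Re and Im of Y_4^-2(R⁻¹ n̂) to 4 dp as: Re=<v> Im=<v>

Re=0.1231 Im=0.0820

Need the full column D^4_{m',-2} for m'=−4..4 at α=0.2375, β=2.6667, γ=4.2285.
cos(β/2)=0.235221, sin(β/2)=0.971942
d^4_{-4,-2}: single k=2 term ⇒ +0.000847;  D = -0.000847+0.000015i
d^4_{-3,-2}: k∈[1..2] ⇒ +0.000145 -0.007421 = -0.007277;  D = +0.007041-0.001837i
d^4_{-2,-2}: k∈[0..2] ⇒ +0.000009 -0.001920 +0.040979 = +0.039068;  D = -0.034420+0.018482i
d^4_{-1,-2}: k∈[0..2] ⇒ -0.000164 +0.014025 -0.159642 = -0.145781;  D = +0.108605-0.097247i
d^4_{0,-2}: k∈[0..2] ⇒ +0.001518 -0.069113 +0.442503 = +0.374908;  D = -0.212622+0.308785i
d^4_{1,-2}: k∈[0..2] ⇒ -0.009350 +0.239463 -0.817702 = -0.587589;  D = +0.210024-0.548772i
d^4_{2,-2}: k∈[0..2] ⇒ +0.040979 -0.559727 +0.796383 = +0.277635;  D = -0.035445+0.275363i
d^4_{3,-2}: k∈[0..1] ⇒ -0.126712 +0.721145 = +0.594433;  D = +0.064950+0.590874i
d^4_{4,-2}: single k=0 term ⇒ +0.246817;  D = +0.083933+0.232107i
Y_4^{m'}(θ=2.3514,φ=2.2961) and Σ D·Y over m':
  (-0.0008+0.0000i)·(-0.1095-0.0268i)  (+0.0070-0.0018i)·(-0.2598+0.1797i)  (-0.0344+0.0185i)·(-0.0499+0.4135i)  (+0.1086-0.0972i)·(+0.0732+0.0826i)  (-0.2126+0.3088i)·(-0.3463+0.0000i)  (+0.2100-0.5488i)·(-0.0732+0.0826i)  (-0.0354+0.2754i)·(-0.0499-0.4135i)  (+0.0649+0.5909i)·(+0.2598+0.1797i)  (+0.0839+0.2321i)·(-0.1095+0.0268i)
Y_4^-2(R⁻¹ n̂) = +0.123103+0.081967i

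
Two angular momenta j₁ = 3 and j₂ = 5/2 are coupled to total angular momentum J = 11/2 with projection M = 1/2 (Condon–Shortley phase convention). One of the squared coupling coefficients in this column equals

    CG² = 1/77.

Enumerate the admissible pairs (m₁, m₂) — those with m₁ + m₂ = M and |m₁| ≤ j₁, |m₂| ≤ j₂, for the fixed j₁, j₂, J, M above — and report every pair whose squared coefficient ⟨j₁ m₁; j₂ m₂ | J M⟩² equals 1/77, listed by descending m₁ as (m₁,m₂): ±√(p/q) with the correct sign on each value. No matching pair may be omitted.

(-2,5/2): +√(1/77)

Admissible pairs with m₁+m₂ = M = 1/2: (-2,5/2), (-1,3/2), (0,1/2), (1,-1/2), (2,-3/2), (3,-5/2)
  (m₁,m₂)=(3,-5/2): CG² = 1/462, CG = +√(1/462)
  (m₁,m₂)=(2,-3/2): CG² = 5/77, CG = +√(5/77)
  (m₁,m₂)=(1,-1/2): CG² = 25/77, CG = +√(25/77)
  (m₁,m₂)=(0,1/2): CG² = 100/231, CG = +√(100/231)
  (m₁,m₂)=(-1,3/2): CG² = 25/154, CG = +√(25/154)
  (m₁,m₂)=(-2,5/2): CG² = 1/77, CG = +√(1/77)   ← matches the target
Pairs with CG² = 1/77: (-2,5/2): +√(1/77)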